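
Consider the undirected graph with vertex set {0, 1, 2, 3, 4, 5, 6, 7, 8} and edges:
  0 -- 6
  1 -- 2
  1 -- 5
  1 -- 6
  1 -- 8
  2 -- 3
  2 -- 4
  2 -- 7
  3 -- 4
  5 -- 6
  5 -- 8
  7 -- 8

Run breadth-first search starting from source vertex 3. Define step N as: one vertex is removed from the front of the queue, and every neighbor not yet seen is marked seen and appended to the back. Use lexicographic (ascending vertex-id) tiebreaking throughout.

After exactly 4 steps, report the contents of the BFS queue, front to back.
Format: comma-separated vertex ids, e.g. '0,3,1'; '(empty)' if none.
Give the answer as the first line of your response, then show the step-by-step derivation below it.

7,5,6,8

step 1: dequeue 3; queue=[2,4]; order=3
step 2: dequeue 2; queue=[4,1,7]; order=3,2
step 3: dequeue 4; queue=[1,7]; order=3,2,4
step 4: dequeue 1; queue=[7,5,6,8]; order=3,2,4,1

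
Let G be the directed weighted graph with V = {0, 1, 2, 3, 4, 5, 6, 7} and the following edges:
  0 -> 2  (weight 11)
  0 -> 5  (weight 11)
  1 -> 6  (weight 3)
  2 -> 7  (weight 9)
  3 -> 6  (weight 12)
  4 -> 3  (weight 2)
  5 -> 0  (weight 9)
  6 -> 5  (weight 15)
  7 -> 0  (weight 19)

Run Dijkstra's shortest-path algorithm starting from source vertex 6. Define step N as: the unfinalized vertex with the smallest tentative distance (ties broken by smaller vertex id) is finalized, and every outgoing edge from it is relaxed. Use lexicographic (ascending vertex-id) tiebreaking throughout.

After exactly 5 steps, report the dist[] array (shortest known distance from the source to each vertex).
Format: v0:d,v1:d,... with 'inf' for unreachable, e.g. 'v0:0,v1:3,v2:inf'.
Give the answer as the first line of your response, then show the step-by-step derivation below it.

v0:24,v1:inf,v2:35,v3:inf,v4:inf,v5:15,v6:0,v7:44

step 1: dist = v0:inf,v1:inf,v2:inf,v3:inf,v4:inf,v5:15,v6:0,v7:inf
step 2: dist = v0:24,v1:inf,v2:inf,v3:inf,v4:inf,v5:15,v6:0,v7:inf
step 3: dist = v0:24,v1:inf,v2:35,v3:inf,v4:inf,v5:15,v6:0,v7:inf
step 4: dist = v0:24,v1:inf,v2:35,v3:inf,v4:inf,v5:15,v6:0,v7:44
step 5: dist = v0:24,v1:inf,v2:35,v3:inf,v4:inf,v5:15,v6:0,v7:44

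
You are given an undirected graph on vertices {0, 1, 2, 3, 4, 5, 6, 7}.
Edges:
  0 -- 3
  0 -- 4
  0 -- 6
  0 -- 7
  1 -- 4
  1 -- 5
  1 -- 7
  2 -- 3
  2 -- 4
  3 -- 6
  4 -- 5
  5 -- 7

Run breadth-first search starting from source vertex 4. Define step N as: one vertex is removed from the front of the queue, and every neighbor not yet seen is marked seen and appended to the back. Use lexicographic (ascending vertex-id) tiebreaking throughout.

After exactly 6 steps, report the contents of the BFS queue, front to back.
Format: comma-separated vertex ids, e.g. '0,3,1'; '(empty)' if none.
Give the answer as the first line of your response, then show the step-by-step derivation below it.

6,7

step 1: dequeue 4; queue=[0,1,2,5]; order=4
step 2: dequeue 0; queue=[1,2,5,3,6,7]; order=4,0
step 3: dequeue 1; queue=[2,5,3,6,7]; order=4,0,1
step 4: dequeue 2; queue=[5,3,6,7]; order=4,0,1,2
step 5: dequeue 5; queue=[3,6,7]; order=4,0,1,2,5
step 6: dequeue 3; queue=[6,7]; order=4,0,1,2,5,3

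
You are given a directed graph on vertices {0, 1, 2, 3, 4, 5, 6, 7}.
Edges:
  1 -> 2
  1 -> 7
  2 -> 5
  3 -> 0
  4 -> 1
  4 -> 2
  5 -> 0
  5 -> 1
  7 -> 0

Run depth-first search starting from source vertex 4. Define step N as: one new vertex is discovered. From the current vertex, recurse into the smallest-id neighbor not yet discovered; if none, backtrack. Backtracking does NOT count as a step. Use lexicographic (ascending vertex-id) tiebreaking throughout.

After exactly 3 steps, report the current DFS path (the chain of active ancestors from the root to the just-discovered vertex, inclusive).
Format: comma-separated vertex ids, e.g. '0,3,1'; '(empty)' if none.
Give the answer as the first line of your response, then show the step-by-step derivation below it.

4,1,2

step 1: discover 4; path=4; order=4
step 2: discover 1; path=4>1; order=4,1
step 3: discover 2; path=4>1>2; order=4,1,2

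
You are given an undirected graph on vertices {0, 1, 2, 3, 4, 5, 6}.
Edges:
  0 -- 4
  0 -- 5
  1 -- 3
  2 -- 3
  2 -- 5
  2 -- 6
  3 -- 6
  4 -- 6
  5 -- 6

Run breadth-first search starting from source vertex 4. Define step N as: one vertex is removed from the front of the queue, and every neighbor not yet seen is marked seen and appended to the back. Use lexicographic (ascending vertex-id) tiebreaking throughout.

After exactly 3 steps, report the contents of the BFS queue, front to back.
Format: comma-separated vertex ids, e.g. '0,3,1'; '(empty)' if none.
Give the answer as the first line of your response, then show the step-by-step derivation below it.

5,2,3

step 1: dequeue 4; queue=[0,6]; order=4
step 2: dequeue 0; queue=[6,5]; order=4,0
step 3: dequeue 6; queue=[5,2,3]; order=4,0,6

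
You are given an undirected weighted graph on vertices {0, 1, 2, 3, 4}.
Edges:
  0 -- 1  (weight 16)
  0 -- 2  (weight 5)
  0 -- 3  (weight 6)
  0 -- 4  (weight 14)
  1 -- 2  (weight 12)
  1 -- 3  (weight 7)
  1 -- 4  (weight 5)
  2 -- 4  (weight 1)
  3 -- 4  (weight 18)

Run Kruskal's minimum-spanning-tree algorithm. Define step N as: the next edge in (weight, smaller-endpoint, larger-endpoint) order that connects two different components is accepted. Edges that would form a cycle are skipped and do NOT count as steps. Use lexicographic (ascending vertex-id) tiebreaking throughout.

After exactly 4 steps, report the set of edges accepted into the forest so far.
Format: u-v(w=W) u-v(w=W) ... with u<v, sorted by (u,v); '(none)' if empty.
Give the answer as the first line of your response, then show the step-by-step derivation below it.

0-2(w=5) 0-3(w=6) 1-4(w=5) 2-4(w=1)

step 1: add edge 2-4 (w=1); MST = {2-4(w=1)}
step 2: add edge 0-2 (w=5); MST = {0-2(w=5) 2-4(w=1)}
step 3: add edge 1-4 (w=5); MST = {0-2(w=5) 1-4(w=5) 2-4(w=1)}
step 4: add edge 0-3 (w=6); MST = {0-2(w=5) 0-3(w=6) 1-4(w=5) 2-4(w=1)}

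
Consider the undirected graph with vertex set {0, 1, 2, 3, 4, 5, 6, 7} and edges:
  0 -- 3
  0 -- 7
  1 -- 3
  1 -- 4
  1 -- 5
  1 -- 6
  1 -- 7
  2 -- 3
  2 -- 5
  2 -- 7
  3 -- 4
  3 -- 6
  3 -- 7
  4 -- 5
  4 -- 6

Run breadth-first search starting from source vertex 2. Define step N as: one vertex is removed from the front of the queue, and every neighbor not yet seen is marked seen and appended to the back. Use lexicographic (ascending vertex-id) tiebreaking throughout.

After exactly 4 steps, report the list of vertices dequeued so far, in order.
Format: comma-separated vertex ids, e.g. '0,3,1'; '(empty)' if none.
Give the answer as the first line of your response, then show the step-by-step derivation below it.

2,3,5,7

step 1: dequeue 2; queue=[3,5,7]; order=2
step 2: dequeue 3; queue=[5,7,0,1,4,6]; order=2,3
step 3: dequeue 5; queue=[7,0,1,4,6]; order=2,3,5
step 4: dequeue 7; queue=[0,1,4,6]; order=2,3,5,7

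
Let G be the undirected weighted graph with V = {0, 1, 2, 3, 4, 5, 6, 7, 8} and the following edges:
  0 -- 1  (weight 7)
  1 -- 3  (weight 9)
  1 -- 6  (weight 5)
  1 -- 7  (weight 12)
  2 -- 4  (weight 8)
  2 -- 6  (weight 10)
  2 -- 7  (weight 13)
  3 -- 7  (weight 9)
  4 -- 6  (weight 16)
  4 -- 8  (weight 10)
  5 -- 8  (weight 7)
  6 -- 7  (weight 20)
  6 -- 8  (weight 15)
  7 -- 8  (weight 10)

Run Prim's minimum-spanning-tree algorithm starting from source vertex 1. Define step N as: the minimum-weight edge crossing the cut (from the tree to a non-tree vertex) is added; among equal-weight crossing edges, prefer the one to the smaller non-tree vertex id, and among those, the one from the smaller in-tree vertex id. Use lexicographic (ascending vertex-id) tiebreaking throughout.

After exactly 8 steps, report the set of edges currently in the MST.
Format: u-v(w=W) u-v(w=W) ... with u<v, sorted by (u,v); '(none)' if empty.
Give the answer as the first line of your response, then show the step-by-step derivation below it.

0-1(w=7) 1-3(w=9) 1-6(w=5) 2-4(w=8) 2-6(w=10) 3-7(w=9) 4-8(w=10) 5-8(w=7)

step 1: add edge 1-6 (w=5); MST = {1-6(w=5)}
step 2: add edge 0-1 (w=7); MST = {0-1(w=7) 1-6(w=5)}
step 3: add edge 1-3 (w=9); MST = {0-1(w=7) 1-3(w=9) 1-6(w=5)}
step 4: add edge 3-7 (w=9); MST = {0-1(w=7) 1-3(w=9) 1-6(w=5) 3-7(w=9)}
step 5: add edge 2-6 (w=10); MST = {0-1(w=7) 1-3(w=9) 1-6(w=5) 2-6(w=10) 3-7(w=9)}
step 6: add edge 2-4 (w=8); MST = {0-1(w=7) 1-3(w=9) 1-6(w=5) 2-4(w=8) 2-6(w=10) 3-7(w=9)}
step 7: add edge 4-8 (w=10); MST = {0-1(w=7) 1-3(w=9) 1-6(w=5) 2-4(w=8) 2-6(w=10) 3-7(w=9) 4-8(w=10)}
step 8: add edge 5-8 (w=7); MST = {0-1(w=7) 1-3(w=9) 1-6(w=5) 2-4(w=8) 2-6(w=10) 3-7(w=9) 4-8(w=10) 5-8(w=7)}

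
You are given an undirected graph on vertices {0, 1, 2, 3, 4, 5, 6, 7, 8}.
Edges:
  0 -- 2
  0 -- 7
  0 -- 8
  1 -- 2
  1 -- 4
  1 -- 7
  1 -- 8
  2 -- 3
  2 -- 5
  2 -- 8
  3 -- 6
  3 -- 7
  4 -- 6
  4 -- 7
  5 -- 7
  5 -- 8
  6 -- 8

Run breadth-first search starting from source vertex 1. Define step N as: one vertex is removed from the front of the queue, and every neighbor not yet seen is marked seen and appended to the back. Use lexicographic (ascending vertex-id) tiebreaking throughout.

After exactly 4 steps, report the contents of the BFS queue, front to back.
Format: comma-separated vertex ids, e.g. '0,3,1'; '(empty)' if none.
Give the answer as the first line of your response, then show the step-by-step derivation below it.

8,0,3,5,6

step 1: dequeue 1; queue=[2,4,7,8]; order=1
step 2: dequeue 2; queue=[4,7,8,0,3,5]; order=1,2
step 3: dequeue 4; queue=[7,8,0,3,5,6]; order=1,2,4
step 4: dequeue 7; queue=[8,0,3,5,6]; order=1,2,4,7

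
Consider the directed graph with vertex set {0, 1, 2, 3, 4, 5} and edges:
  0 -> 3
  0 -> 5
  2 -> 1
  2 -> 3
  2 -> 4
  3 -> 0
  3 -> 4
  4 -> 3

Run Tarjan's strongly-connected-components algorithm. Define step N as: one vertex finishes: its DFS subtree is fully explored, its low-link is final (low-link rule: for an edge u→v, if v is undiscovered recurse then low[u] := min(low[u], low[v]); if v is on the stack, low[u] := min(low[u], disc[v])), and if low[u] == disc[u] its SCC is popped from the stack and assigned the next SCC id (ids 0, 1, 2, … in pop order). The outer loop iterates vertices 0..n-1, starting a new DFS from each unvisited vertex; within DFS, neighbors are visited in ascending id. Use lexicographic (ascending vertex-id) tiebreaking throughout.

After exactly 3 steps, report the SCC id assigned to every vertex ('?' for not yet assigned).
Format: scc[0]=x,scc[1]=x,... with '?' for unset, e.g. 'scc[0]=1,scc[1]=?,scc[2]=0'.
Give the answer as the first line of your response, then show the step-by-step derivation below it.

scc[0]=?,scc[1]=?,scc[2]=?,scc[3]=?,scc[4]=?,scc[5]=0

step 1: low=(low[0]=0,low[1]=?,low[2]=?,low[3]=0,low[4]=1,low[5]=?); scc=(scc[0]=?,scc[1]=?,scc[2]=?,scc[3]=?,scc[4]=?,scc[5]=?)
step 2: low=(low[0]=0,low[1]=?,low[2]=?,low[3]=0,low[4]=1,low[5]=?); scc=(scc[0]=?,scc[1]=?,scc[2]=?,scc[3]=?,scc[4]=?,scc[5]=?)
step 3: low=(low[0]=0,low[1]=?,low[2]=?,low[3]=0,low[4]=1,low[5]=3); scc=(scc[0]=?,scc[1]=?,scc[2]=?,scc[3]=?,scc[4]=?,scc[5]=0)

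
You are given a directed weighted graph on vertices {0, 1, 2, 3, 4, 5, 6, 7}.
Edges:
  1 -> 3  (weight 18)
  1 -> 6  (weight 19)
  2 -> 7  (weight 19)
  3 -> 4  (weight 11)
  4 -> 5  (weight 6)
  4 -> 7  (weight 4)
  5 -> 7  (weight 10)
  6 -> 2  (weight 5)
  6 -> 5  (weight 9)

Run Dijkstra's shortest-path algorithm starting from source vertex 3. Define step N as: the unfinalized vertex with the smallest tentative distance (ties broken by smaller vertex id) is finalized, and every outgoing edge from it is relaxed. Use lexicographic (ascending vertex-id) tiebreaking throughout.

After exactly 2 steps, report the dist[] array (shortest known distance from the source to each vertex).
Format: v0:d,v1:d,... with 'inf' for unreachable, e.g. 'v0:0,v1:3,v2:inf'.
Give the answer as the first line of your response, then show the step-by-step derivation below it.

v0:inf,v1:inf,v2:inf,v3:0,v4:11,v5:17,v6:inf,v7:15

step 1: dist = v0:inf,v1:inf,v2:inf,v3:0,v4:11,v5:inf,v6:inf,v7:inf
step 2: dist = v0:inf,v1:inf,v2:inf,v3:0,v4:11,v5:17,v6:inf,v7:15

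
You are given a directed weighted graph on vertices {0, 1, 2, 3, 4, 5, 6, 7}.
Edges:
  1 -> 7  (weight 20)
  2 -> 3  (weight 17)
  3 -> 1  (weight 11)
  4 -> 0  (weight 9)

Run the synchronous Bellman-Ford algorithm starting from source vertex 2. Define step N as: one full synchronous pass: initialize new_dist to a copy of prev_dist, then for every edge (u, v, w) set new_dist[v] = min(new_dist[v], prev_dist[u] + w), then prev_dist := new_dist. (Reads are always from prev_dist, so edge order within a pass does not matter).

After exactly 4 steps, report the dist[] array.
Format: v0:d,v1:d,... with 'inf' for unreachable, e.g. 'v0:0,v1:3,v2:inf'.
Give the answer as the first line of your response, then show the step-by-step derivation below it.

v0:inf,v1:28,v2:0,v3:17,v4:inf,v5:inf,v6:inf,v7:48

step 1: dist = v0:inf,v1:inf,v2:0,v3:17,v4:inf,v5:inf,v6:inf,v7:inf
step 2: dist = v0:inf,v1:28,v2:0,v3:17,v4:inf,v5:inf,v6:inf,v7:inf
step 3: dist = v0:inf,v1:28,v2:0,v3:17,v4:inf,v5:inf,v6:inf,v7:48
step 4: dist = v0:inf,v1:28,v2:0,v3:17,v4:inf,v5:inf,v6:inf,v7:48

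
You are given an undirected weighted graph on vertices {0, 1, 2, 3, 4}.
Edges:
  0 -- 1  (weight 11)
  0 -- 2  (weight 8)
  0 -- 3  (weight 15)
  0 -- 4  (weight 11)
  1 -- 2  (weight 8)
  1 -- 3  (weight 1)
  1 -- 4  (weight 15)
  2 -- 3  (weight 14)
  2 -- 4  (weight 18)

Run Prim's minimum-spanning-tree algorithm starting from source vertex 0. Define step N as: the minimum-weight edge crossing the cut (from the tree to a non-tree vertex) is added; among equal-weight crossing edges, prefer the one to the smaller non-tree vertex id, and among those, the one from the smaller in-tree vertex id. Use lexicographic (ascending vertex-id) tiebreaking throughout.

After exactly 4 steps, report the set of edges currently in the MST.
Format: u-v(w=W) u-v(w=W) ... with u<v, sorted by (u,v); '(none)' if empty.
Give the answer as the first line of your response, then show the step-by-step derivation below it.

0-2(w=8) 0-4(w=11) 1-2(w=8) 1-3(w=1)

step 1: add edge 0-2 (w=8); MST = {0-2(w=8)}
step 2: add edge 1-2 (w=8); MST = {0-2(w=8) 1-2(w=8)}
step 3: add edge 1-3 (w=1); MST = {0-2(w=8) 1-2(w=8) 1-3(w=1)}
step 4: add edge 0-4 (w=11); MST = {0-2(w=8) 0-4(w=11) 1-2(w=8) 1-3(w=1)}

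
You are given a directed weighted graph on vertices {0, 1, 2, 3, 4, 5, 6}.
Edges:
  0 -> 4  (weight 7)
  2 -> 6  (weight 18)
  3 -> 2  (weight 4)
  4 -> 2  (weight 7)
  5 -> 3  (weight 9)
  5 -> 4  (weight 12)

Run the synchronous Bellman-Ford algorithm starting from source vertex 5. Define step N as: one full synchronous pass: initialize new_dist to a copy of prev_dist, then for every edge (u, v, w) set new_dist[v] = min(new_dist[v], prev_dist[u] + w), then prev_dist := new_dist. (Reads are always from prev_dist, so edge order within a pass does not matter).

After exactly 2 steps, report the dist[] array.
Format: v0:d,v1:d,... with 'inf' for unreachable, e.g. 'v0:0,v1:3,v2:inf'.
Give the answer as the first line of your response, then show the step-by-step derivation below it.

v0:inf,v1:inf,v2:13,v3:9,v4:12,v5:0,v6:inf

step 1: dist = v0:inf,v1:inf,v2:inf,v3:9,v4:12,v5:0,v6:inf
step 2: dist = v0:inf,v1:inf,v2:13,v3:9,v4:12,v5:0,v6:inf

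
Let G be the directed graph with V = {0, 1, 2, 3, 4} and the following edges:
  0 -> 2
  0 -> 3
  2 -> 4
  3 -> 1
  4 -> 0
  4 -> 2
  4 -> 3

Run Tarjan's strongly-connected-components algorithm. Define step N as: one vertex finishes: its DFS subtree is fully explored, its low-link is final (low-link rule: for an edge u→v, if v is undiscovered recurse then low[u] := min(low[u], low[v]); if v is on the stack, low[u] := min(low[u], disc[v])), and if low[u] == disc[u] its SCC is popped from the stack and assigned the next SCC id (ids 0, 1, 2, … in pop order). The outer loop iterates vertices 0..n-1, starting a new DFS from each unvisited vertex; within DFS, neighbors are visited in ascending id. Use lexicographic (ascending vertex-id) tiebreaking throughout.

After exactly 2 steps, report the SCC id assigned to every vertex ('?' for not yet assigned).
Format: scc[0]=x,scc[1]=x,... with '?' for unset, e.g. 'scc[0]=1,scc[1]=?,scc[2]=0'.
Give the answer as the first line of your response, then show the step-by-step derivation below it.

scc[0]=?,scc[1]=0,scc[2]=?,scc[3]=1,scc[4]=?

step 1: low=(low[0]=0,low[1]=4,low[2]=1,low[3]=3,low[4]=0); scc=(scc[0]=?,scc[1]=0,scc[2]=?,scc[3]=?,scc[4]=?)
step 2: low=(low[0]=0,low[1]=4,low[2]=1,low[3]=3,low[4]=0); scc=(scc[0]=?,scc[1]=0,scc[2]=?,scc[3]=1,scc[4]=?)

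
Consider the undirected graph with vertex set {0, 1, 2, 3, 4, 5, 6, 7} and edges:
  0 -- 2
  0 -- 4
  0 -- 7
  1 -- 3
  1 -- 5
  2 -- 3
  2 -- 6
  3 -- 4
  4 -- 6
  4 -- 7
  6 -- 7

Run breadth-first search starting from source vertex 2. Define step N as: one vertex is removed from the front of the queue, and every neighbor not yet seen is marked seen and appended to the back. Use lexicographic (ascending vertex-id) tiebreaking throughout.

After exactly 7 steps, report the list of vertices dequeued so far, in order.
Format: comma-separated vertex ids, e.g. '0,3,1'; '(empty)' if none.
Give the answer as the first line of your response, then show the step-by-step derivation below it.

2,0,3,6,4,7,1

step 1: dequeue 2; queue=[0,3,6]; order=2
step 2: dequeue 0; queue=[3,6,4,7]; order=2,0
step 3: dequeue 3; queue=[6,4,7,1]; order=2,0,3
step 4: dequeue 6; queue=[4,7,1]; order=2,0,3,6
step 5: dequeue 4; queue=[7,1]; order=2,0,3,6,4
step 6: dequeue 7; queue=[1]; order=2,0,3,6,4,7
step 7: dequeue 1; queue=[5]; order=2,0,3,6,4,7,1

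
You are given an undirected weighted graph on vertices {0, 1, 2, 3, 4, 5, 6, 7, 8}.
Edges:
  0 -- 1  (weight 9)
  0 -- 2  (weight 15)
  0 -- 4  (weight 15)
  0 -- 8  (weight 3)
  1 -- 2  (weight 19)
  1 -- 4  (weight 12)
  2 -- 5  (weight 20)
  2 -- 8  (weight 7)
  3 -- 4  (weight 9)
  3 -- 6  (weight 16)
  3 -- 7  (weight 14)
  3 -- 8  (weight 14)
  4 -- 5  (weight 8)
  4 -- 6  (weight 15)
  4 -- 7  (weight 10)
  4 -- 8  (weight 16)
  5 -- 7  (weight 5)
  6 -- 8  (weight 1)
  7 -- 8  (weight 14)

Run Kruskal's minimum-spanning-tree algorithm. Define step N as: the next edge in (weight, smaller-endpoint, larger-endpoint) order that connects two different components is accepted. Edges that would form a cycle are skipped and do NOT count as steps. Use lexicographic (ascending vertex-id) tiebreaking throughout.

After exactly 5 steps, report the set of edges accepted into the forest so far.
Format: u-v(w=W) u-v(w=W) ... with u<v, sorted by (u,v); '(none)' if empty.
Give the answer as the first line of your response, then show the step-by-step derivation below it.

0-8(w=3) 2-8(w=7) 4-5(w=8) 5-7(w=5) 6-8(w=1)

step 1: add edge 6-8 (w=1); MST = {6-8(w=1)}
step 2: add edge 0-8 (w=3); MST = {0-8(w=3) 6-8(w=1)}
step 3: add edge 5-7 (w=5); MST = {0-8(w=3) 5-7(w=5) 6-8(w=1)}
step 4: add edge 2-8 (w=7); MST = {0-8(w=3) 2-8(w=7) 5-7(w=5) 6-8(w=1)}
step 5: add edge 4-5 (w=8); MST = {0-8(w=3) 2-8(w=7) 4-5(w=8) 5-7(w=5) 6-8(w=1)}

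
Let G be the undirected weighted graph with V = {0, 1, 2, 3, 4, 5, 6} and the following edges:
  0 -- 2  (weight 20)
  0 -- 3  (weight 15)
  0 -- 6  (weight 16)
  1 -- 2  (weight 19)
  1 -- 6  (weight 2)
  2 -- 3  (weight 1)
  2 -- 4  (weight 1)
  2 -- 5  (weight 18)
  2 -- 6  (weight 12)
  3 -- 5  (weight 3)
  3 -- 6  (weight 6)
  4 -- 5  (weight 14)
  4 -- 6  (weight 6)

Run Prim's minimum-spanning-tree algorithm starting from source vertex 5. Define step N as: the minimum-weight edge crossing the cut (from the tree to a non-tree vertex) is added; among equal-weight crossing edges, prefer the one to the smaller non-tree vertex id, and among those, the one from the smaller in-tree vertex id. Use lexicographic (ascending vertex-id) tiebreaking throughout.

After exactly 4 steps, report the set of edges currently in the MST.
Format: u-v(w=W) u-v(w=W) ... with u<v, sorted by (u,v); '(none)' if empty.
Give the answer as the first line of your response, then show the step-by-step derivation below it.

2-3(w=1) 2-4(w=1) 3-5(w=3) 3-6(w=6)

step 1: add edge 3-5 (w=3); MST = {3-5(w=3)}
step 2: add edge 2-3 (w=1); MST = {2-3(w=1) 3-5(w=3)}
step 3: add edge 2-4 (w=1); MST = {2-3(w=1) 2-4(w=1) 3-5(w=3)}
step 4: add edge 3-6 (w=6); MST = {2-3(w=1) 2-4(w=1) 3-5(w=3) 3-6(w=6)}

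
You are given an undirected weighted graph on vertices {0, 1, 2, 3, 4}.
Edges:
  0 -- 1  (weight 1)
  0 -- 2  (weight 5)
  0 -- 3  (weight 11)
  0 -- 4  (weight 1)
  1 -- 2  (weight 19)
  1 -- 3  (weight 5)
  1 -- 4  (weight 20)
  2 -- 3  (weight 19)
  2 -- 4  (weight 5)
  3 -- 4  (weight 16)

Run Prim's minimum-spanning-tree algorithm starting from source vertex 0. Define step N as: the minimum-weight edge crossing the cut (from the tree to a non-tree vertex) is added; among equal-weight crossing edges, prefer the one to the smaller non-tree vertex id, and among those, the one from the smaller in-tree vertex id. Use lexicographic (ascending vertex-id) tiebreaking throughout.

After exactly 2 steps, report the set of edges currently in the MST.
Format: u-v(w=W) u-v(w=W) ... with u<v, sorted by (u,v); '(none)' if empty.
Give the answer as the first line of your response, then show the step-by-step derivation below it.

0-1(w=1) 0-4(w=1)

step 1: add edge 0-1 (w=1); MST = {0-1(w=1)}
step 2: add edge 0-4 (w=1); MST = {0-1(w=1) 0-4(w=1)}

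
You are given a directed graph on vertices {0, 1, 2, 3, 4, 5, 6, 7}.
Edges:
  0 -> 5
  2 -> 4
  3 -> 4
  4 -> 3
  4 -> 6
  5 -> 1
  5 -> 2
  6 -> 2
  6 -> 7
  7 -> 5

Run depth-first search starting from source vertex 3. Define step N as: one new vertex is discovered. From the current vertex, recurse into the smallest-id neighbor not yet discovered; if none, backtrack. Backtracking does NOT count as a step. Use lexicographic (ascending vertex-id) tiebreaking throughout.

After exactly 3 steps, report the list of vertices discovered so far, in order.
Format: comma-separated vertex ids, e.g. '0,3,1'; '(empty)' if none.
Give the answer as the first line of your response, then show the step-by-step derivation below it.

3,4,6

step 1: discover 3; path=3; order=3
step 2: discover 4; path=3>4; order=3,4
step 3: discover 6; path=3>4>6; order=3,4,6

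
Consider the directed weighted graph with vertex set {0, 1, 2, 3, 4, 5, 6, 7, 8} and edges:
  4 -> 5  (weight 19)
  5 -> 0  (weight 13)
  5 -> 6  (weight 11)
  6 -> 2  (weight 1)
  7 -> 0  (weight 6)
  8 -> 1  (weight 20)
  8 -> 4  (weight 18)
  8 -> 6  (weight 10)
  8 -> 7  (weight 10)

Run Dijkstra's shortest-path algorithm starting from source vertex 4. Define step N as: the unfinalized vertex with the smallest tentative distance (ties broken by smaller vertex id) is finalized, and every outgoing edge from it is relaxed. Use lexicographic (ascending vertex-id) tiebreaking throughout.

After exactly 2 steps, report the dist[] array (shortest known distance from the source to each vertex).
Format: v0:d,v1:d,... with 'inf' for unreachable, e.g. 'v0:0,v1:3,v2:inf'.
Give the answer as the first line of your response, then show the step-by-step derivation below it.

v0:32,v1:inf,v2:inf,v3:inf,v4:0,v5:19,v6:30,v7:inf,v8:inf

step 1: dist = v0:inf,v1:inf,v2:inf,v3:inf,v4:0,v5:19,v6:inf,v7:inf,v8:inf
step 2: dist = v0:32,v1:inf,v2:inf,v3:inf,v4:0,v5:19,v6:30,v7:inf,v8:inf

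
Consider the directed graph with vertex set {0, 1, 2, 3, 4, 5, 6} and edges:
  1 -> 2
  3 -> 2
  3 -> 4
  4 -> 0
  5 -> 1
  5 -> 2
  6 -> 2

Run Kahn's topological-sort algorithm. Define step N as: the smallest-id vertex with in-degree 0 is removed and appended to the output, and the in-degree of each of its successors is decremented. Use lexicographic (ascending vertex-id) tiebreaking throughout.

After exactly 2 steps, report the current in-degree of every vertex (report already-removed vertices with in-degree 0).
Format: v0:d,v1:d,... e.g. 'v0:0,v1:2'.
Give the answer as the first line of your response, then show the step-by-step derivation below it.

v0:0,v1:1,v2:3,v3:0,v4:0,v5:0,v6:0

step 1: output 3; order=[3]; indeg=(1,1,3,0,0,0,0)
step 2: output 4; order=[3,4]; indeg=(0,1,3,0,0,0,0)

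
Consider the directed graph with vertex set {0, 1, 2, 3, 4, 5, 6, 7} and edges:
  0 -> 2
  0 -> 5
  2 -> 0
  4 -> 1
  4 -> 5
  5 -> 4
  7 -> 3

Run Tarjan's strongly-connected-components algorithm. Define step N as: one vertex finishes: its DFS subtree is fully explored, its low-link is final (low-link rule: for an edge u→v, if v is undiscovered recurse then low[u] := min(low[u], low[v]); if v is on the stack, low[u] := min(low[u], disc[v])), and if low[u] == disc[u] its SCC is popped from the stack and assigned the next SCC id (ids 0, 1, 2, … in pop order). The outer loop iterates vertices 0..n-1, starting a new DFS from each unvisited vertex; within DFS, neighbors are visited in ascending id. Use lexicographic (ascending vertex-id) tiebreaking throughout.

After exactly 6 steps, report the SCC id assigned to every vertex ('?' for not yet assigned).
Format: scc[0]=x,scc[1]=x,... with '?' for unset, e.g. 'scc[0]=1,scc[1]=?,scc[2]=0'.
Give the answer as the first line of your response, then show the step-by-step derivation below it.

scc[0]=2,scc[1]=0,scc[2]=2,scc[3]=3,scc[4]=1,scc[5]=1,scc[6]=?,scc[7]=?

step 1: low=(low[0]=0,low[1]=?,low[2]=0,low[3]=?,low[4]=?,low[5]=?,low[6]=?,low[7]=?); scc=(scc[0]=?,scc[1]=?,scc[2]=?,scc[3]=?,scc[4]=?,scc[5]=?,scc[6]=?,scc[7]=?)
step 2: low=(low[0]=0,low[1]=4,low[2]=0,low[3]=?,low[4]=3,low[5]=2,low[6]=?,low[7]=?); scc=(scc[0]=?,scc[1]=0,scc[2]=?,scc[3]=?,scc[4]=?,scc[5]=?,scc[6]=?,scc[7]=?)
step 3: low=(low[0]=0,low[1]=4,low[2]=0,low[3]=?,low[4]=2,low[5]=2,low[6]=?,low[7]=?); scc=(scc[0]=?,scc[1]=0,scc[2]=?,scc[3]=?,scc[4]=?,scc[5]=?,scc[6]=?,scc[7]=?)
step 4: low=(low[0]=0,low[1]=4,low[2]=0,low[3]=?,low[4]=2,low[5]=2,low[6]=?,low[7]=?); scc=(scc[0]=?,scc[1]=0,scc[2]=?,scc[3]=?,scc[4]=1,scc[5]=1,scc[6]=?,scc[7]=?)
step 5: low=(low[0]=0,low[1]=4,low[2]=0,low[3]=?,low[4]=2,low[5]=2,low[6]=?,low[7]=?); scc=(scc[0]=2,scc[1]=0,scc[2]=2,scc[3]=?,scc[4]=1,scc[5]=1,scc[6]=?,scc[7]=?)
step 6: low=(low[0]=0,low[1]=4,low[2]=0,low[3]=5,low[4]=2,low[5]=2,low[6]=?,low[7]=?); scc=(scc[0]=2,scc[1]=0,scc[2]=2,scc[3]=3,scc[4]=1,scc[5]=1,scc[6]=?,scc[7]=?)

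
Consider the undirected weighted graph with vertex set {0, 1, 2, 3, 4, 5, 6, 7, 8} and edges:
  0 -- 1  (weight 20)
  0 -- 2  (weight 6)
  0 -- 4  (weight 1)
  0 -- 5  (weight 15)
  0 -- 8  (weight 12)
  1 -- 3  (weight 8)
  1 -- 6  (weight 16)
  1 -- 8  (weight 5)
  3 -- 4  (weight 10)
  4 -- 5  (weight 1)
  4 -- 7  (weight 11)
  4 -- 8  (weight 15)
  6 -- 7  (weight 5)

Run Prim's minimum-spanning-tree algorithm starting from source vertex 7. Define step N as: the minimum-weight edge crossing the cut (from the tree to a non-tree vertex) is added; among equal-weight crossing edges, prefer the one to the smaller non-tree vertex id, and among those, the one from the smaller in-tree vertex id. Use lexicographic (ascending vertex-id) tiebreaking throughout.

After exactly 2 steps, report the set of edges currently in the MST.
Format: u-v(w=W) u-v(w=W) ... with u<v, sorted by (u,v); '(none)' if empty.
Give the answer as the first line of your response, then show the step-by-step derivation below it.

4-7(w=11) 6-7(w=5)

step 1: add edge 6-7 (w=5); MST = {6-7(w=5)}
step 2: add edge 4-7 (w=11); MST = {4-7(w=11) 6-7(w=5)}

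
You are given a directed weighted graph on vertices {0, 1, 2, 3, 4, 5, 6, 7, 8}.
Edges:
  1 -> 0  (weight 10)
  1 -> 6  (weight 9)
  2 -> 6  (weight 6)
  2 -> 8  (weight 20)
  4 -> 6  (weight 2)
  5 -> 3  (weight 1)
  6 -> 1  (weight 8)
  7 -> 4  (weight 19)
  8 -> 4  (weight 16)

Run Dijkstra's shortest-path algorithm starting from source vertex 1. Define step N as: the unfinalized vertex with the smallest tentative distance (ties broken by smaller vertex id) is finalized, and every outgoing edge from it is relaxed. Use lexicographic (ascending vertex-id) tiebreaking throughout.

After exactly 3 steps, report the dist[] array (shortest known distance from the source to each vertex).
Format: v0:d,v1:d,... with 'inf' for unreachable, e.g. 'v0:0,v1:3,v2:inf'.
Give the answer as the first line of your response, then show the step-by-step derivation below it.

v0:10,v1:0,v2:inf,v3:inf,v4:inf,v5:inf,v6:9,v7:inf,v8:inf

step 1: dist = v0:10,v1:0,v2:inf,v3:inf,v4:inf,v5:inf,v6:9,v7:inf,v8:inf
step 2: dist = v0:10,v1:0,v2:inf,v3:inf,v4:inf,v5:inf,v6:9,v7:inf,v8:inf
step 3: dist = v0:10,v1:0,v2:inf,v3:inf,v4:inf,v5:inf,v6:9,v7:inf,v8:inf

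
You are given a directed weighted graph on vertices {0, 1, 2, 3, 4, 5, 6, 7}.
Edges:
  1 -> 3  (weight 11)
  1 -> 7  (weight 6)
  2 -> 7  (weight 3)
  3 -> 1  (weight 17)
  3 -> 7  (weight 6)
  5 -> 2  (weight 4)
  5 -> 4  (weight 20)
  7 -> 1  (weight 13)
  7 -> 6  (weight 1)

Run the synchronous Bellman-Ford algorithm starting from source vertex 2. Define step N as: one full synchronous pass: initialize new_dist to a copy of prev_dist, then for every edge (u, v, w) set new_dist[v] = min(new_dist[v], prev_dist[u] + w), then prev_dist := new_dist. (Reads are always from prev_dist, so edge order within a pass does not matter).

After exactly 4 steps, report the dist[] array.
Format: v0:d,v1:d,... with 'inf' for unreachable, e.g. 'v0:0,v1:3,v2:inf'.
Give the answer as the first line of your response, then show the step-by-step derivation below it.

v0:inf,v1:16,v2:0,v3:27,v4:inf,v5:inf,v6:4,v7:3

step 1: dist = v0:inf,v1:inf,v2:0,v3:inf,v4:inf,v5:inf,v6:inf,v7:3
step 2: dist = v0:inf,v1:16,v2:0,v3:inf,v4:inf,v5:inf,v6:4,v7:3
step 3: dist = v0:inf,v1:16,v2:0,v3:27,v4:inf,v5:inf,v6:4,v7:3
step 4: dist = v0:inf,v1:16,v2:0,v3:27,v4:inf,v5:inf,v6:4,v7:3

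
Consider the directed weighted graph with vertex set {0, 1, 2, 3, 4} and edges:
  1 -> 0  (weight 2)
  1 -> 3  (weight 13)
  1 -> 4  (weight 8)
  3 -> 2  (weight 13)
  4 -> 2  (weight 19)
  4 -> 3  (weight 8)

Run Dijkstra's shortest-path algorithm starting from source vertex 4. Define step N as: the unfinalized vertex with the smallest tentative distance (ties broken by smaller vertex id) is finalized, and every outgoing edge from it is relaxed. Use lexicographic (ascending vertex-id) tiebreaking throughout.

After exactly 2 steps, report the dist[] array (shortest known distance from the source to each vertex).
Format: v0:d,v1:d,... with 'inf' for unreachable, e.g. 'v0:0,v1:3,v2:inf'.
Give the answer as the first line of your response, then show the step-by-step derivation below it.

v0:inf,v1:inf,v2:19,v3:8,v4:0

step 1: dist = v0:inf,v1:inf,v2:19,v3:8,v4:0
step 2: dist = v0:inf,v1:inf,v2:19,v3:8,v4:0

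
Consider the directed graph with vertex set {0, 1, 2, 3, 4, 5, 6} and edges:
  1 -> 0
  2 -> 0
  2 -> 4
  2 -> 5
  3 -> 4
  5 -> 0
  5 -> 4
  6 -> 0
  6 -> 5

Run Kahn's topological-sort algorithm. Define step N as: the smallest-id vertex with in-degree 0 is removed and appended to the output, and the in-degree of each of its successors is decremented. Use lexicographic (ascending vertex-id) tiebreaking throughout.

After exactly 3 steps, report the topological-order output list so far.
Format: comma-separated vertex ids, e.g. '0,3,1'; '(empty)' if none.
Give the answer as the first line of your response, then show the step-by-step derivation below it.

1,2,3

step 1: output 1; order=[1]; indeg=(3,0,0,0,3,2,0)
step 2: output 2; order=[1,2]; indeg=(2,0,0,0,2,1,0)
step 3: output 3; order=[1,2,3]; indeg=(2,0,0,0,1,1,0)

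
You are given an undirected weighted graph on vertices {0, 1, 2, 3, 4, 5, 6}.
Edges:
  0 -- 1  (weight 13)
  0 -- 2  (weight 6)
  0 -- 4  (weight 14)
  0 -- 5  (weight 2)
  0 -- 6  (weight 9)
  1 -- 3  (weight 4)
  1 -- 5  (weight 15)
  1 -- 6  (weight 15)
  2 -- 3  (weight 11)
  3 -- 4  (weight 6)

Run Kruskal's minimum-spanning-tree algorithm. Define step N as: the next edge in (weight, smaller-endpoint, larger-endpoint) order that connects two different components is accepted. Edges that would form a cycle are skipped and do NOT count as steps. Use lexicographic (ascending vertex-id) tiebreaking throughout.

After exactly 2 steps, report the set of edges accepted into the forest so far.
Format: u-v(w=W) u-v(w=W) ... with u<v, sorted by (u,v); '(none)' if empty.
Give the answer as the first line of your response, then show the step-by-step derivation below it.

0-5(w=2) 1-3(w=4)

step 1: add edge 0-5 (w=2); MST = {0-5(w=2)}
step 2: add edge 1-3 (w=4); MST = {0-5(w=2) 1-3(w=4)}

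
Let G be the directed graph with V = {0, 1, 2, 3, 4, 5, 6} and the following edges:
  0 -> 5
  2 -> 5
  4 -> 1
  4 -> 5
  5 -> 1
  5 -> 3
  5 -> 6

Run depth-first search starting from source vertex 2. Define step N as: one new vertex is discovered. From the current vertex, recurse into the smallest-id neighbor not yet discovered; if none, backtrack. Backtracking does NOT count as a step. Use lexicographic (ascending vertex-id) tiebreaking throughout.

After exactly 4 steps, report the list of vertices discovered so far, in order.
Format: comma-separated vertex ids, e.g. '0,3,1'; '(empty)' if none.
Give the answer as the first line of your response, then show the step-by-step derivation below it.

2,5,1,3

step 1: discover 2; path=2; order=2
step 2: discover 5; path=2>5; order=2,5
step 3: discover 1; path=2>5>1; order=2,5,1
step 4: discover 3; path=2>5>3; order=2,5,1,3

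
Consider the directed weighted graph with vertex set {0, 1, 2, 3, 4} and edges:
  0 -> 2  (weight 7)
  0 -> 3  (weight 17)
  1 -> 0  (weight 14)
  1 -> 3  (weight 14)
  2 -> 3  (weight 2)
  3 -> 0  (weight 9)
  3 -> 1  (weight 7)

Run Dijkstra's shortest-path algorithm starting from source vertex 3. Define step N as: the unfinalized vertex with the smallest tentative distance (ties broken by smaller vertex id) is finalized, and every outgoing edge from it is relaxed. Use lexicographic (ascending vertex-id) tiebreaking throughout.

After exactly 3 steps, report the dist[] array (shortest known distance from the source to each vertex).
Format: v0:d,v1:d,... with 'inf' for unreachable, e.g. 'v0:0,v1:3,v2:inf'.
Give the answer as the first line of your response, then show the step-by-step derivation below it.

v0:9,v1:7,v2:16,v3:0,v4:inf

step 1: dist = v0:9,v1:7,v2:inf,v3:0,v4:inf
step 2: dist = v0:9,v1:7,v2:inf,v3:0,v4:inf
step 3: dist = v0:9,v1:7,v2:16,v3:0,v4:inf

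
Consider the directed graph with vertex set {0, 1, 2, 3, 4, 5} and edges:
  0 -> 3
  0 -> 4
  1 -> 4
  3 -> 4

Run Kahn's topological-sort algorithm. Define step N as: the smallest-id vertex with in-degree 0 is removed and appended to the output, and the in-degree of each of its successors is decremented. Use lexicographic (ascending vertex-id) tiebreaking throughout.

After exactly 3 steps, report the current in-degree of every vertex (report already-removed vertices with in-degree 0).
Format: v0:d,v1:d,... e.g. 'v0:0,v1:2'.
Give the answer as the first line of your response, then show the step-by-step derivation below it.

v0:0,v1:0,v2:0,v3:0,v4:1,v5:0

step 1: output 0; order=[0]; indeg=(0,0,0,0,2,0)
step 2: output 1; order=[0,1]; indeg=(0,0,0,0,1,0)
step 3: output 2; order=[0,1,2]; indeg=(0,0,0,0,1,0)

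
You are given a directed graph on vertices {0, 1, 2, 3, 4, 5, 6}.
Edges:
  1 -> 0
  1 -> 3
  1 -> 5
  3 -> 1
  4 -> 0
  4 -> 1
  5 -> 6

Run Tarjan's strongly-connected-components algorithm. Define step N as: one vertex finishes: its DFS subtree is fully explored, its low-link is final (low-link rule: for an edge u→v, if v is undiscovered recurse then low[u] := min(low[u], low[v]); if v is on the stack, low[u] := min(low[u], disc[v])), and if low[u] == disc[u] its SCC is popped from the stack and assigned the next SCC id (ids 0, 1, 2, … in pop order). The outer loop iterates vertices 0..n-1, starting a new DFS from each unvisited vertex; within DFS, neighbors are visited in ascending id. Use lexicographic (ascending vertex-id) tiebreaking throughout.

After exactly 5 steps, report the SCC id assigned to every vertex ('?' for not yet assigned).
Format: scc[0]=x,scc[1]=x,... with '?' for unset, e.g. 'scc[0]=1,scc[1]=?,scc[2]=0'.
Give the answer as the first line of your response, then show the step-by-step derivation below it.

scc[0]=0,scc[1]=3,scc[2]=?,scc[3]=3,scc[4]=?,scc[5]=2,scc[6]=1

step 1: low=(low[0]=0,low[1]=?,low[2]=?,low[3]=?,low[4]=?,low[5]=?,low[6]=?); scc=(scc[0]=0,scc[1]=?,scc[2]=?,scc[3]=?,scc[4]=?,scc[5]=?,scc[6]=?)
step 2: low=(low[0]=0,low[1]=1,low[2]=?,low[3]=1,low[4]=?,low[5]=?,low[6]=?); scc=(scc[0]=0,scc[1]=?,scc[2]=?,scc[3]=?,scc[4]=?,scc[5]=?,scc[6]=?)
step 3: low=(low[0]=0,low[1]=1,low[2]=?,low[3]=1,low[4]=?,low[5]=3,low[6]=4); scc=(scc[0]=0,scc[1]=?,scc[2]=?,scc[3]=?,scc[4]=?,scc[5]=?,scc[6]=1)
step 4: low=(low[0]=0,low[1]=1,low[2]=?,low[3]=1,low[4]=?,low[5]=3,low[6]=4); scc=(scc[0]=0,scc[1]=?,scc[2]=?,scc[3]=?,scc[4]=?,scc[5]=2,scc[6]=1)
step 5: low=(low[0]=0,low[1]=1,low[2]=?,low[3]=1,low[4]=?,low[5]=3,low[6]=4); scc=(scc[0]=0,scc[1]=3,scc[2]=?,scc[3]=3,scc[4]=?,scc[5]=2,scc[6]=1)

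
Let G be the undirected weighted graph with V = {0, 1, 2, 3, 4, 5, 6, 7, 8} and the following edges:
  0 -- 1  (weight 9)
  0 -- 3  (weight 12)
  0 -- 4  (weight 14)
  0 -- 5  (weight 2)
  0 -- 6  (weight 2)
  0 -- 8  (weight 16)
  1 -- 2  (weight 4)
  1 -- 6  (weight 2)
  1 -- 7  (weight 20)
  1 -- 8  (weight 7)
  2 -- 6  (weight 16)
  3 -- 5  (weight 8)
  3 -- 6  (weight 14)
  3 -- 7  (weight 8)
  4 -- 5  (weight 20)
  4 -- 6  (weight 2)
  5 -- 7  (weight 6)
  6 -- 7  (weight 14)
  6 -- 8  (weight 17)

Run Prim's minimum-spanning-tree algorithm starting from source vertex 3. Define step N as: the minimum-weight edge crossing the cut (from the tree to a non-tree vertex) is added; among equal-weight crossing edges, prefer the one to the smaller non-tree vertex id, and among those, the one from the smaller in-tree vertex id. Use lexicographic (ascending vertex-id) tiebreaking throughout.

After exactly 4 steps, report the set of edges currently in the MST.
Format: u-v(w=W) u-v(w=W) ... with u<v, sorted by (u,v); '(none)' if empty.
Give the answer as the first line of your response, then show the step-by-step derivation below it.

0-5(w=2) 0-6(w=2) 1-6(w=2) 3-5(w=8)

step 1: add edge 3-5 (w=8); MST = {3-5(w=8)}
step 2: add edge 0-5 (w=2); MST = {0-5(w=2) 3-5(w=8)}
step 3: add edge 0-6 (w=2); MST = {0-5(w=2) 0-6(w=2) 3-5(w=8)}
step 4: add edge 1-6 (w=2); MST = {0-5(w=2) 0-6(w=2) 1-6(w=2) 3-5(w=8)}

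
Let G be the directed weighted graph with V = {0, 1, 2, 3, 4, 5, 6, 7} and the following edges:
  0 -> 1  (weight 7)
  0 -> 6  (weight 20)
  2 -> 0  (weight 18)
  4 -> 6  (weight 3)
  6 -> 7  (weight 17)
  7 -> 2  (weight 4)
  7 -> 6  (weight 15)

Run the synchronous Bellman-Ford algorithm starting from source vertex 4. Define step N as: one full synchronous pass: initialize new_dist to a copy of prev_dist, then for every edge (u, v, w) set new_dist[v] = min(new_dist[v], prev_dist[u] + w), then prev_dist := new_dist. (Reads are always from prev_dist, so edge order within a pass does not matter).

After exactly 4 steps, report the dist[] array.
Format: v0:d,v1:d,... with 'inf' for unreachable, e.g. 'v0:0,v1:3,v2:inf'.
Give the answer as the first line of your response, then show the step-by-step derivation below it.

v0:42,v1:inf,v2:24,v3:inf,v4:0,v5:inf,v6:3,v7:20

step 1: dist = v0:inf,v1:inf,v2:inf,v3:inf,v4:0,v5:inf,v6:3,v7:inf
step 2: dist = v0:inf,v1:inf,v2:inf,v3:inf,v4:0,v5:inf,v6:3,v7:20
step 3: dist = v0:inf,v1:inf,v2:24,v3:inf,v4:0,v5:inf,v6:3,v7:20
step 4: dist = v0:42,v1:inf,v2:24,v3:inf,v4:0,v5:inf,v6:3,v7:20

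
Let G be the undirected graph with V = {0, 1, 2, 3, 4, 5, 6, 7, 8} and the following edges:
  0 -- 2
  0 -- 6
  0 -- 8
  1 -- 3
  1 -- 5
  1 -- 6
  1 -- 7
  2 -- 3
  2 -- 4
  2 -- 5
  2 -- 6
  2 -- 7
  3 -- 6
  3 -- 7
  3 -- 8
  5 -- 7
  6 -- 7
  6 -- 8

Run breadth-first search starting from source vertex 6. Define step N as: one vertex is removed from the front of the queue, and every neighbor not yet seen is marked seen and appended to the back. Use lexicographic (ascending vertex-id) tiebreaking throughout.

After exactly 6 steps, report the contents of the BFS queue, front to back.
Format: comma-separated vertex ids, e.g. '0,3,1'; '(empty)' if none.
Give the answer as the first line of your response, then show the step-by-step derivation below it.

8,5,4

step 1: dequeue 6; queue=[0,1,2,3,7,8]; order=6
step 2: dequeue 0; queue=[1,2,3,7,8]; order=6,0
step 3: dequeue 1; queue=[2,3,7,8,5]; order=6,0,1
step 4: dequeue 2; queue=[3,7,8,5,4]; order=6,0,1,2
step 5: dequeue 3; queue=[7,8,5,4]; order=6,0,1,2,3
step 6: dequeue 7; queue=[8,5,4]; order=6,0,1,2,3,7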